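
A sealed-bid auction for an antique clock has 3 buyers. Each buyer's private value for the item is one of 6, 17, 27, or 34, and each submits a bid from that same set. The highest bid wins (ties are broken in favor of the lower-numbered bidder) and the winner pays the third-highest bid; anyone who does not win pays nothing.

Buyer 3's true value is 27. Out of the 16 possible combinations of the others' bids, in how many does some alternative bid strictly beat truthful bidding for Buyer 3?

Others bid (6, 27): truth gives 0; bid 34 gives 21 > 0. Violating.
Others bid (17, 27): truth gives 0; bid 34 gives 10 > 0. Violating.
Others bid (27, 6): truth gives 0; bid 34 gives 21 > 0. Violating.
Others bid (27, 17): truth gives 0; bid 34 gives 10 > 0. Violating.
Others bid (6, 6): truth gives 21; no alternative beats it.
Others bid (6, 17): truth gives 21; no alternative beats it.
(Checking all 16 profiles: 4 have a profitable deviation, 12 do not.)

4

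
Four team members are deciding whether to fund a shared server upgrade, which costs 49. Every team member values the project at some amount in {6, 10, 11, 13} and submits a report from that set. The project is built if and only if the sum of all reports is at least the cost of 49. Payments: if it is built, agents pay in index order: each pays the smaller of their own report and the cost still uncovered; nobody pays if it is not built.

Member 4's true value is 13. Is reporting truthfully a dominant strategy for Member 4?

Yes

Check each profile of the others' reports and compare truth against every alternative report.
Others report (11, 13, 13): truth gives 1, best alternative gives 0.
Others report (13, 11, 13): truth gives 1, best alternative gives 0.
Others report (13, 13, 11): truth gives 1, best alternative gives 0.
Others report (13, 13, 13): truth gives 3, best alternative gives 3.
Others report (6, 6, 6): truth gives 0, best alternative gives 0.
Others report (6, 6, 10): truth gives 0, best alternative gives 0.
(Remaining 58 profiles checked similarly; truth is weakly best in each.)
In every case the truthful report is at least as good as any alternative, so it is a dominant strategy.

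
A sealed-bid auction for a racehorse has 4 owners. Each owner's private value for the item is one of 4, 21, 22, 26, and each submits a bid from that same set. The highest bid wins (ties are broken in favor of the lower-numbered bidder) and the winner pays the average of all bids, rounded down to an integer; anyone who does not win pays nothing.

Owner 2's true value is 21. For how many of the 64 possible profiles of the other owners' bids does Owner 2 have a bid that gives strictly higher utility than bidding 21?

26

Others bid (4, 4, 22): truth gives 0; bid 22 gives 8 > 0. Violating.
Others bid (4, 4, 26): truth gives 0; bid 26 gives 6 > 0. Violating.
Others bid (4, 21, 22): truth gives 0; bid 22 gives 4 > 0. Violating.
Others bid (4, 21, 26): truth gives 0; bid 26 gives 2 > 0. Violating.
Others bid (4, 4, 4): truth gives 13; no alternative beats it.
Others bid (4, 4, 21): truth gives 9; no alternative beats it.
(Checking all 64 profiles: 26 have a profitable deviation, 38 do not.)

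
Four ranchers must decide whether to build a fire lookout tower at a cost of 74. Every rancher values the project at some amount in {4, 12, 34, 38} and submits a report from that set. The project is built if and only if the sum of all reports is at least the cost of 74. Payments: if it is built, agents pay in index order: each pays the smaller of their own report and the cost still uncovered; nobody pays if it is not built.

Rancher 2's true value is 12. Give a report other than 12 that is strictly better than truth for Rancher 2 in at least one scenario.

4

Suppose Rancher 1 reports 4, Rancher 3 reports 34 and Rancher 4 reports 34.
Report 12: project built, pays 12, utility 12 - 12 = 0.
Report 4: project built, pays 4, utility 12 - 4 = 8.
So reporting 4 beats truth here (8 > 0).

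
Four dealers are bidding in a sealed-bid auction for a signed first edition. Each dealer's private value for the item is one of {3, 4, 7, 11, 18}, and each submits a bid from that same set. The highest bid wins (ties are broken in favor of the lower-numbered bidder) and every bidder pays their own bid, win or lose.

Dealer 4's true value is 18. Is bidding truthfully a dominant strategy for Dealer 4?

Consider the case where Dealer 1 bids 3, Dealer 2 bids 3 and Dealer 3 bids 3.
Truthful bid 18: wins, pays 18, utility 18 - 18 = 0.
Bid 4 instead: wins, pays 4, utility 18 - 4 = 14.
Since 14 > 0, bidding 4 is strictly better here, so truthful bidding is not dominant.

No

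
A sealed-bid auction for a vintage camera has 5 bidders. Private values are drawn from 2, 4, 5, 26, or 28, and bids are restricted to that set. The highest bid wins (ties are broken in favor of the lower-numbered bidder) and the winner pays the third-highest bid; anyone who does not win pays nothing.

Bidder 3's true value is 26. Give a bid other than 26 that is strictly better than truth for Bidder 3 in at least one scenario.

Suppose Bidder 1 bids 2, Bidder 2 bids 2, Bidder 4 bids 2 and Bidder 5 bids 28.
Bid 26: loses, pays 0, utility 0.
Bid 28: wins, pays 2, utility 26 - 2 = 24.
So bidding 28 beats truth here (24 > 0).

28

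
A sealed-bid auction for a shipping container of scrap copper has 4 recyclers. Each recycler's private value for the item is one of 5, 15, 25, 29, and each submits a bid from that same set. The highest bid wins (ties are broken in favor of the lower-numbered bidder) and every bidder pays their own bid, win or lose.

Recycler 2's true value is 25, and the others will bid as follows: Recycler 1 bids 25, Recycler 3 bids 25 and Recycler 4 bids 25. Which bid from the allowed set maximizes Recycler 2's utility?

29

Bid 5: loses but pays 5, utility -5.
Bid 15: loses but pays 15, utility -15.
Bid 25: loses but pays 25, utility -25.
Bid 29: wins, pays 29, utility 25 - 29 = -4.
The best choice is 29 with utility -4.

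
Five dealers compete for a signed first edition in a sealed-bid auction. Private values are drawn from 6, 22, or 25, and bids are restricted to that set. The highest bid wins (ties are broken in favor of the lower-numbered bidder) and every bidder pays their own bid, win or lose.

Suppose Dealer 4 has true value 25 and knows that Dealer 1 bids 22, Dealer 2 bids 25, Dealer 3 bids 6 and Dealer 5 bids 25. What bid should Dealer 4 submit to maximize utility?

Bid 6: loses but pays 6, utility -6.
Bid 22: loses but pays 22, utility -22.
Bid 25: loses but pays 25, utility -25.
The best choice is 6 with utility -6.

6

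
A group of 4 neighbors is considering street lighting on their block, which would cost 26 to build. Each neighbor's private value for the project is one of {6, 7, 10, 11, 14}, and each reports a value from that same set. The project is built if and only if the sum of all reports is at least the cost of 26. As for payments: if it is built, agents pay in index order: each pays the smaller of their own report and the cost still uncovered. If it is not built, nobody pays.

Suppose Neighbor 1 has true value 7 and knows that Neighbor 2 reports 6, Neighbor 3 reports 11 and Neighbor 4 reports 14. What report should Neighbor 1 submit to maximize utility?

Report 6: project built, pays 6, utility 7 - 6 = 1.
Report 7: project built, pays 7, utility 7 - 7 = 0.
Report 10: project built, pays 10, utility 7 - 10 = -3.
Report 11: project built, pays 11, utility 7 - 11 = -4.
Report 14: project built, pays 14, utility 7 - 14 = -7.
The best choice is 6 with utility 1.

6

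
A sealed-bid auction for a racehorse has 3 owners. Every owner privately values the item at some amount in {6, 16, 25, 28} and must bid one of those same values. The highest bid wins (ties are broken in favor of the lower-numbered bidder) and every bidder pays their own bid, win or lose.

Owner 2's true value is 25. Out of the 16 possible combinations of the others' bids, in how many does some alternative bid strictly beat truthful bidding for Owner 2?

12

Others bid (6, 6): truth gives 0; bid 16 gives 9 > 0. Violating.
Others bid (6, 16): truth gives 0; bid 16 gives 9 > 0. Violating.
Others bid (6, 28): truth gives -25; bid 28 gives -3 > -25. Violating.
Others bid (16, 28): truth gives -25; bid 28 gives -3 > -25. Violating.
Others bid (6, 25): truth gives 0; no alternative beats it.
Others bid (16, 6): truth gives 0; no alternative beats it.
(Checking all 16 profiles: 12 have a profitable deviation, 4 do not.)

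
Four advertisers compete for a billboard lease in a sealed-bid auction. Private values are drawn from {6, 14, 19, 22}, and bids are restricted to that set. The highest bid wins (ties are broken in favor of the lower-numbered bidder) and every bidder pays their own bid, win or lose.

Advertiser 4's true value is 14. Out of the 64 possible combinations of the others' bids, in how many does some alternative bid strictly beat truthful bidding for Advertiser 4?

63

Others bid (6, 6, 14): truth gives -14; bid 19 gives -5 > -14. Violating.
Others bid (6, 6, 19): truth gives -14; bid 6 gives -6 > -14. Violating.
Others bid (6, 6, 22): truth gives -14; bid 6 gives -6 > -14. Violating.
Others bid (6, 14, 6): truth gives -14; bid 19 gives -5 > -14. Violating.
Others bid (6, 6, 6): truth gives 0; no alternative beats it.
(Checking all 64 profiles: 63 have a profitable deviation, 1 does not.)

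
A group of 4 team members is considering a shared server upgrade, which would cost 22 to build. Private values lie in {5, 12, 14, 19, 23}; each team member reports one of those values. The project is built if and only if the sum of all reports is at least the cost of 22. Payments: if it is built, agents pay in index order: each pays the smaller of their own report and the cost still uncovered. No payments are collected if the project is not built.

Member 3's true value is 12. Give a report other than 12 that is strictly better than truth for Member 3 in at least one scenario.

5

Suppose Member 1 reports 5, Member 2 reports 5 and Member 4 reports 12.
Report 12: project built, pays 12, utility 12 - 12 = 0.
Report 5: project built, pays 5, utility 12 - 5 = 7.
So reporting 5 beats truth here (7 > 0).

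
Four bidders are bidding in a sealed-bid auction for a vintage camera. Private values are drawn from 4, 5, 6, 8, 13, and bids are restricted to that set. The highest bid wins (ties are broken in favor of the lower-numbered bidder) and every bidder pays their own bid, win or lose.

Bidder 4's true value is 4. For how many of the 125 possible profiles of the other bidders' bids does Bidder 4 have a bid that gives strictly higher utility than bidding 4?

8

Others bid (4, 4, 4): truth gives -4; bid 5 gives -1 > -4. Violating.
Others bid (4, 4, 5): truth gives -4; bid 6 gives -2 > -4. Violating.
Others bid (4, 5, 4): truth gives -4; bid 6 gives -2 > -4. Violating.
Others bid (4, 5, 5): truth gives -4; bid 6 gives -2 > -4. Violating.
Others bid (4, 4, 6): truth gives -4; no alternative beats it.
Others bid (4, 4, 8): truth gives -4; no alternative beats it.
(Checking all 125 profiles: 8 have a profitable deviation, 117 do not.)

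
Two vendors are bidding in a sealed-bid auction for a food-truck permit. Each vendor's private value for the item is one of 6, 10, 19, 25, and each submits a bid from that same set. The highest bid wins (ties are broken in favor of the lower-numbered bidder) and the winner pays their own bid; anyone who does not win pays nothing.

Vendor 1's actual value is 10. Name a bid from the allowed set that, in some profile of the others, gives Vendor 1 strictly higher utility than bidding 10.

Suppose Vendor 2 bids 6.
Bid 10: wins, pays 10, utility 10 - 10 = 0.
Bid 6: wins, pays 6, utility 10 - 6 = 4.
So bidding 6 beats truth here (4 > 0).

6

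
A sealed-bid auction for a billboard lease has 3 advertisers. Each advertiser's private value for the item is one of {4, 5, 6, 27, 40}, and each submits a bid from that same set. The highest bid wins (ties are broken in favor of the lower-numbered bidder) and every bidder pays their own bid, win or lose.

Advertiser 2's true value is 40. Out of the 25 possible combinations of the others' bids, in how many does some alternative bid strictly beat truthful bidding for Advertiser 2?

17

Others bid (4, 4): truth gives 0; bid 5 gives 35 > 0. Violating.
Others bid (4, 5): truth gives 0; bid 5 gives 35 > 0. Violating.
Others bid (4, 6): truth gives 0; bid 6 gives 34 > 0. Violating.
Others bid (4, 27): truth gives 0; bid 27 gives 13 > 0. Violating.
Others bid (4, 40): truth gives 0; no alternative beats it.
Others bid (5, 40): truth gives 0; no alternative beats it.
(Checking all 25 profiles: 17 have a profitable deviation, 8 do not.)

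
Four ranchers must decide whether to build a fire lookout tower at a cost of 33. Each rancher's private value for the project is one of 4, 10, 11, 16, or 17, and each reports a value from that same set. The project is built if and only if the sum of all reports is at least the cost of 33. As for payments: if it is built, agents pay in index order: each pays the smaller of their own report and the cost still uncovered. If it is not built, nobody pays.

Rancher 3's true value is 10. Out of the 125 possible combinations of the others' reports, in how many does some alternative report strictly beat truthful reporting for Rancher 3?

80

Others report (4, 10, 16): truth gives 0; report 4 gives 6 > 0. Violating.
Others report (4, 10, 17): truth gives 0; report 4 gives 6 > 0. Violating.
Others report (4, 11, 16): truth gives 0; report 4 gives 6 > 0. Violating.
Others report (4, 11, 17): truth gives 0; report 4 gives 6 > 0. Violating.
Others report (4, 4, 4): truth gives 0; no alternative beats it.
Others report (4, 4, 10): truth gives 0; no alternative beats it.
(Checking all 125 profiles: 80 have a profitable deviation, 45 do not.)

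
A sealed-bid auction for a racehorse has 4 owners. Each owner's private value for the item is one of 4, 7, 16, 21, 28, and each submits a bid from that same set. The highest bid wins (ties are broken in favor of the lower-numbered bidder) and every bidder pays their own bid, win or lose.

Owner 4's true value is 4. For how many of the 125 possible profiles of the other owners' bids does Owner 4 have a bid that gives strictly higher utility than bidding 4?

Others bid (4, 4, 4): truth gives -4; bid 7 gives -3 > -4. Violating.
Others bid (4, 4, 7): truth gives -4; no alternative beats it.
Others bid (4, 4, 16): truth gives -4; no alternative beats it.
(Checking all 125 profiles: 1 has a profitable deviation, 124 do not.)

1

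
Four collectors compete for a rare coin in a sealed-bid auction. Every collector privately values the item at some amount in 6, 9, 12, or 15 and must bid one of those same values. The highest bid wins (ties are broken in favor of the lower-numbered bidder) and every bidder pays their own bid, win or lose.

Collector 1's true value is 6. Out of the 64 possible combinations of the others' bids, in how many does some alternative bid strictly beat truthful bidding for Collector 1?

Others bid (6, 6, 9): truth gives -6; bid 9 gives -3 > -6. Violating.
Others bid (6, 9, 6): truth gives -6; bid 9 gives -3 > -6. Violating.
Others bid (6, 9, 9): truth gives -6; bid 9 gives -3 > -6. Violating.
Others bid (9, 6, 6): truth gives -6; bid 9 gives -3 > -6. Violating.
Others bid (6, 6, 6): truth gives 0; no alternative beats it.
Others bid (6, 6, 12): truth gives -6; no alternative beats it.
(Checking all 64 profiles: 7 have a profitable deviation, 57 do not.)

7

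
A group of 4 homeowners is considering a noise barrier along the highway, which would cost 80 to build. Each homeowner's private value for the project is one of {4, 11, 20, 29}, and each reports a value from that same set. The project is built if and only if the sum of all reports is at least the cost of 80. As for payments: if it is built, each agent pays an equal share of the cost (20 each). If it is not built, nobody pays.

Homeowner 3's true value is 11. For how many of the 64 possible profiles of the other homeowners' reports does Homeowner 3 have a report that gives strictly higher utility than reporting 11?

6

Others report (11, 29, 29): truth gives -9; report 4 gives 0 > -9. Violating.
Others report (20, 20, 29): truth gives -9; report 4 gives 0 > -9. Violating.
Others report (20, 29, 20): truth gives -9; report 4 gives 0 > -9. Violating.
Others report (29, 11, 29): truth gives -9; report 4 gives 0 > -9. Violating.
Others report (4, 4, 4): truth gives 0; no alternative beats it.
Others report (4, 4, 11): truth gives 0; no alternative beats it.
(Checking all 64 profiles: 6 have a profitable deviation, 58 do not.)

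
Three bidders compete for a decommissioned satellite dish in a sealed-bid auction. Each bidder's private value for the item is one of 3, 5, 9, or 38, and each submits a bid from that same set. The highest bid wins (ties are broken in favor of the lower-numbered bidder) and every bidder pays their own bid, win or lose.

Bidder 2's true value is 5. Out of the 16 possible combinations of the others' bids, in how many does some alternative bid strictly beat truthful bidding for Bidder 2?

14

Others bid (3, 9): truth gives -5; bid 3 gives -3 > -5. Violating.
Others bid (3, 38): truth gives -5; bid 3 gives -3 > -5. Violating.
Others bid (5, 3): truth gives -5; bid 3 gives -3 > -5. Violating.
Others bid (5, 5): truth gives -5; bid 3 gives -3 > -5. Violating.
Others bid (3, 3): truth gives 0; no alternative beats it.
Others bid (3, 5): truth gives 0; no alternative beats it.
(Checking all 16 profiles: 14 have a profitable deviation, 2 do not.)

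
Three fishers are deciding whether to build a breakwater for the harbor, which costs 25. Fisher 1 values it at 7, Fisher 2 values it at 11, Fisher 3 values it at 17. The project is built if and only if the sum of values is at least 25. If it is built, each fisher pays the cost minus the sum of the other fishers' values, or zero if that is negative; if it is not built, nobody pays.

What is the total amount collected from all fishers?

Total value 35 ≥ cost 25, so it is built.
Fisher 1: others sum to 28; max(0, 25 - 28) = 0.
Fisher 2: others sum to 24; max(0, 25 - 24) = 1.
Fisher 3: others sum to 18; max(0, 25 - 18) = 7.
Total collected = 0 + 1 + 7 = 8.

8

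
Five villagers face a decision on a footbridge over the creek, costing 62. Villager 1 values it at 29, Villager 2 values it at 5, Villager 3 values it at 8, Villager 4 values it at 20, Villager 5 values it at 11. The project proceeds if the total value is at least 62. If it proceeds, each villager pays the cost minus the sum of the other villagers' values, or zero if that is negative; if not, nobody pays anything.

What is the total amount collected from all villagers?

Total value 73 ≥ cost 62, so it is built.
Villager 1: others sum to 44; max(0, 62 - 44) = 18.
Villager 2: others sum to 68; max(0, 62 - 68) = 0.
Villager 3: others sum to 65; max(0, 62 - 65) = 0.
Villager 4: others sum to 53; max(0, 62 - 53) = 9.
Villager 5: others sum to 62; max(0, 62 - 62) = 0.
Total collected = 18 + 0 + 0 + 9 + 0 = 27.

27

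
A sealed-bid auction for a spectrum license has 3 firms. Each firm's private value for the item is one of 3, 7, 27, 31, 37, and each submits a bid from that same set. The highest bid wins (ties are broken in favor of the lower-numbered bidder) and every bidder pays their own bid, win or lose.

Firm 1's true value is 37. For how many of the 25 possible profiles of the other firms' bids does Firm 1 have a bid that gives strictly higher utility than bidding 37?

Others bid (3, 3): truth gives 0; bid 3 gives 34 > 0. Violating.
Others bid (3, 7): truth gives 0; bid 7 gives 30 > 0. Violating.
Others bid (3, 27): truth gives 0; bid 27 gives 10 > 0. Violating.
Others bid (3, 31): truth gives 0; bid 31 gives 6 > 0. Violating.
Others bid (3, 37): truth gives 0; no alternative beats it.
Others bid (7, 37): truth gives 0; no alternative beats it.
(Checking all 25 profiles: 16 have a profitable deviation, 9 do not.)

16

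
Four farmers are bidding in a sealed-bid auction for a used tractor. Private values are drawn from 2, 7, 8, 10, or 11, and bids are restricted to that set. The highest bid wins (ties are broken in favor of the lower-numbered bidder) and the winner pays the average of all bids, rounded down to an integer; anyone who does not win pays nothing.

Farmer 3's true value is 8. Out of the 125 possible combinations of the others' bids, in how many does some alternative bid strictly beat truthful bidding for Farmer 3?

27

Others bid (2, 2, 10): truth gives 0; bid 10 gives 2 > 0. Violating.
Others bid (2, 2, 11): truth gives 0; bid 11 gives 2 > 0. Violating.
Others bid (2, 7, 10): truth gives 0; bid 10 gives 1 > 0. Violating.
Others bid (2, 7, 11): truth gives 0; bid 11 gives 1 > 0. Violating.
Others bid (2, 2, 2): truth gives 5; no alternative beats it.
Others bid (2, 2, 7): truth gives 4; no alternative beats it.
(Checking all 125 profiles: 27 have a profitable deviation, 98 do not.)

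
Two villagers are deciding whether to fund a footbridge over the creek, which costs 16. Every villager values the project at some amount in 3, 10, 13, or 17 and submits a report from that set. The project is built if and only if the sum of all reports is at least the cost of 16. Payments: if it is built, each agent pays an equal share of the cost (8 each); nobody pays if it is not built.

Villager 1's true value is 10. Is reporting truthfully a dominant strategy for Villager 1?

Consider the case where Villager 2 reports 3.
Truthful report 10: project not built, utility 0.
Report 13 instead: project built, pays 8, utility 10 - 8 = 2.
Since 2 > 0, reporting 13 is strictly better here, so truthful reporting is not dominant.

No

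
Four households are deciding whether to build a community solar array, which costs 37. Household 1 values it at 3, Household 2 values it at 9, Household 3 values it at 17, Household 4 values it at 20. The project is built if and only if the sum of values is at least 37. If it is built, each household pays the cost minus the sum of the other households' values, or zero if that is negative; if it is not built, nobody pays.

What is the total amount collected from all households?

13

Total value 49 ≥ cost 37, so it is built.
Household 1: others sum to 46; max(0, 37 - 46) = 0.
Household 2: others sum to 40; max(0, 37 - 40) = 0.
Household 3: others sum to 32; max(0, 37 - 32) = 5.
Household 4: others sum to 29; max(0, 37 - 29) = 8.
Total collected = 0 + 0 + 5 + 8 = 13.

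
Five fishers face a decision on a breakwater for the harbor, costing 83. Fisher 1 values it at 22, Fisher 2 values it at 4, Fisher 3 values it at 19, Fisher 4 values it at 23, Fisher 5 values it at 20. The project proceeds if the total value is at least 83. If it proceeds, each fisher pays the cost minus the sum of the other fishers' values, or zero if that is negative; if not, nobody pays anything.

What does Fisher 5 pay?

15

Total value 88 ≥ cost 83, so the project is built.
The other fishers' values sum to 68.
Cost minus that sum is 83 - 68 = 15.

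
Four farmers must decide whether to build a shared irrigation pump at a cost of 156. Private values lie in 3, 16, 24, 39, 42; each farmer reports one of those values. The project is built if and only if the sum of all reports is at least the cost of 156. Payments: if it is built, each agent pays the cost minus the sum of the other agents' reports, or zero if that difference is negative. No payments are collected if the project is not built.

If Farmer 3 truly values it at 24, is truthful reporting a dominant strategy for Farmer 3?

Yes

Check each profile of the others' reports and compare truth against every alternative report.
Others report (3, 3, 3): truth gives 0, best alternative gives 0.
Others report (3, 3, 16): truth gives 0, best alternative gives 0.
Others report (3, 3, 24): truth gives 0, best alternative gives 0.
Others report (3, 3, 39): truth gives 0, best alternative gives 0.
Others report (3, 3, 42): truth gives 0, best alternative gives 0.
Others report (3, 16, 3): truth gives 0, best alternative gives 0.
(Remaining 119 profiles checked similarly; truth is weakly best in each.)
In every case the truthful report is at least as good as any alternative, so it is a dominant strategy.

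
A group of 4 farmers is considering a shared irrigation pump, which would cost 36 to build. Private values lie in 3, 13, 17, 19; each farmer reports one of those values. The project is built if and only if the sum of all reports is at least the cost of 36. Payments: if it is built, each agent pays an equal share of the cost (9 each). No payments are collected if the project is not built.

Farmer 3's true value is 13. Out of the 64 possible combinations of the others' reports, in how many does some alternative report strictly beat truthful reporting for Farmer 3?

3

Others report (3, 3, 13): truth gives 0; report 17 gives 4 > 0. Violating.
Others report (3, 13, 3): truth gives 0; report 17 gives 4 > 0. Violating.
Others report (13, 3, 3): truth gives 0; report 17 gives 4 > 0. Violating.
Others report (3, 3, 3): truth gives 0; no alternative beats it.
Others report (3, 3, 17): truth gives 4; no alternative beats it.
(Checking all 64 profiles: 3 have a profitable deviation, 61 do not.)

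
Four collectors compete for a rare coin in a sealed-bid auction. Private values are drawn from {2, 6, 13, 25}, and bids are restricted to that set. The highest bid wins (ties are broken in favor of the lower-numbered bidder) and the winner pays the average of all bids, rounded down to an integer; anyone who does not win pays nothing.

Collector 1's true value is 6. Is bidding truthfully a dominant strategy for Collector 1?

Consider the case where Collector 2 bids 2, Collector 3 bids 2 and Collector 4 bids 2.
Truthful bid 6: wins, pays 3, utility 6 - 3 = 3.
Bid 2 instead: wins, pays 2, utility 6 - 2 = 4.
Since 4 > 3, bidding 2 is strictly better here, so truthful bidding is not dominant.

No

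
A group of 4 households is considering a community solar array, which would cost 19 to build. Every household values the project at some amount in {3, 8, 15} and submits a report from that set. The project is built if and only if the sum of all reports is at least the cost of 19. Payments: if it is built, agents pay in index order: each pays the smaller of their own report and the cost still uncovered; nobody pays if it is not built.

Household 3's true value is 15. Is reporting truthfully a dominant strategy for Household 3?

Consider the case where Household 1 reports 3, Household 2 reports 3 and Household 4 reports 8.
Truthful report 15: project built, pays 13, utility 15 - 13 = 2.
Report 8 instead: project built, pays 8, utility 15 - 8 = 7.
Since 7 > 2, reporting 8 is strictly better here, so truthful reporting is not dominant.

No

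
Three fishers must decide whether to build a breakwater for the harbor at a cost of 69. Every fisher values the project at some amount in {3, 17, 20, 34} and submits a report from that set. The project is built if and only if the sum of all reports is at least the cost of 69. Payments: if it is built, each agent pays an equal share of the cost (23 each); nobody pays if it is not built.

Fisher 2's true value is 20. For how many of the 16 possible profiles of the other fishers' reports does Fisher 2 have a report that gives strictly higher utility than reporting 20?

Others report (17, 34): truth gives -3; report 3 gives 0 > -3. Violating.
Others report (20, 34): truth gives -3; report 3 gives 0 > -3. Violating.
Others report (34, 17): truth gives -3; report 3 gives 0 > -3. Violating.
Others report (34, 20): truth gives -3; report 3 gives 0 > -3. Violating.
Others report (3, 3): truth gives 0; no alternative beats it.
Others report (3, 17): truth gives 0; no alternative beats it.
(Checking all 16 profiles: 4 have a profitable deviation, 12 do not.)

4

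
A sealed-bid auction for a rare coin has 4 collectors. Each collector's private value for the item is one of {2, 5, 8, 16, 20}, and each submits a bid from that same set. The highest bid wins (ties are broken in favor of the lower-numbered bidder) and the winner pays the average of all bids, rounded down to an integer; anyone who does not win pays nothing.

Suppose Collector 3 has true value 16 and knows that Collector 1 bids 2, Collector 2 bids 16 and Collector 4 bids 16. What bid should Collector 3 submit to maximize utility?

20

Bid 2: loses, pays 0, utility 0.
Bid 5: loses, pays 0, utility 0.
Bid 8: loses, pays 0, utility 0.
Bid 16: loses, pays 0, utility 0.
Bid 20: wins, pays 13, utility 16 - 13 = 3.
The best choice is 20 with utility 3.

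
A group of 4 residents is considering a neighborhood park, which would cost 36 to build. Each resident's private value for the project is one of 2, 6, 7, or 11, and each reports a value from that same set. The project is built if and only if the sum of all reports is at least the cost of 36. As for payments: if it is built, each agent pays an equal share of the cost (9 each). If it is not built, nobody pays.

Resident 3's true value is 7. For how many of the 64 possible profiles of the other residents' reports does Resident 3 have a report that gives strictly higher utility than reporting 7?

4

Others report (7, 11, 11): truth gives -2; report 2 gives 0 > -2. Violating.
Others report (11, 7, 11): truth gives -2; report 2 gives 0 > -2. Violating.
Others report (11, 11, 7): truth gives -2; report 2 gives 0 > -2. Violating.
Others report (11, 11, 11): truth gives -2; report 2 gives 0 > -2. Violating.
Others report (2, 2, 2): truth gives 0; no alternative beats it.
Others report (2, 2, 6): truth gives 0; no alternative beats it.
(Checking all 64 profiles: 4 have a profitable deviation, 60 do not.)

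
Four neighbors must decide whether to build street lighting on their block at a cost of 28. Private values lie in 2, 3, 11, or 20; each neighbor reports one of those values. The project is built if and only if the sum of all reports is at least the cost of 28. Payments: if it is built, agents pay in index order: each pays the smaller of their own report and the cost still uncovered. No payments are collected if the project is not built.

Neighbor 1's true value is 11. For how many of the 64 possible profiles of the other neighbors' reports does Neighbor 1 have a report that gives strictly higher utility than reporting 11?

Others report (2, 3, 20): truth gives 0; report 3 gives 8 > 0. Violating.
Others report (2, 11, 20): truth gives 0; report 2 gives 9 > 0. Violating.
Others report (2, 20, 3): truth gives 0; report 3 gives 8 > 0. Violating.
Others report (2, 20, 11): truth gives 0; report 2 gives 9 > 0. Violating.
Others report (2, 2, 2): truth gives 0; no alternative beats it.
Others report (2, 2, 3): truth gives 0; no alternative beats it.
(Checking all 64 profiles: 38 have a profitable deviation, 26 do not.)

38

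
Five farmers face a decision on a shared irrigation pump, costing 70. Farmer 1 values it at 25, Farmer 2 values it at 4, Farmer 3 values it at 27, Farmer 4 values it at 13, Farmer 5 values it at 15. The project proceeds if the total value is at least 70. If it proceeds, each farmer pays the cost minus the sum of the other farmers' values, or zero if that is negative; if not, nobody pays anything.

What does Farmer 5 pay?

Total value 84 ≥ cost 70, so the project is built.
The other farmers' values sum to 69.
Cost minus that sum is 70 - 69 = 1.

1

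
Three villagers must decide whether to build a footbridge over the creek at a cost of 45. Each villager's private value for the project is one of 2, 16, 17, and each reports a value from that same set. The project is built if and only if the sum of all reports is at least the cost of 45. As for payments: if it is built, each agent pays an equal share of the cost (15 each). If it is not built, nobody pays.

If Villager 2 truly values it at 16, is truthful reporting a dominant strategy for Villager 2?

Check each profile of the others' reports and compare truth against every alternative report.
Others report (16, 16): truth gives 1, best alternative gives 1.
Others report (16, 17): truth gives 1, best alternative gives 1.
Others report (17, 16): truth gives 1, best alternative gives 1.
Others report (17, 17): truth gives 1, best alternative gives 1.
Others report (2, 2): truth gives 0, best alternative gives 0.
Others report (2, 16): truth gives 0, best alternative gives 0.
(Remaining 3 profiles checked similarly; truth is weakly best in each.)
In every case the truthful report is at least as good as any alternative, so it is a dominant strategy.

Yes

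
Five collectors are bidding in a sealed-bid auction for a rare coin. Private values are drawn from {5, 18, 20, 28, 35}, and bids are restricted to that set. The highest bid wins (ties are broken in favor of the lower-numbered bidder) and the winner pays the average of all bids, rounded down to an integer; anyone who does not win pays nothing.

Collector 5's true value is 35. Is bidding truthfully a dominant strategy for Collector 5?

No

Consider the case where Collector 1 bids 5, Collector 2 bids 5, Collector 3 bids 5 and Collector 4 bids 5.
Truthful bid 35: wins, pays 11, utility 35 - 11 = 24.
Bid 18 instead: wins, pays 7, utility 35 - 7 = 28.
Since 28 > 24, bidding 18 is strictly better here, so truthful bidding is not dominant.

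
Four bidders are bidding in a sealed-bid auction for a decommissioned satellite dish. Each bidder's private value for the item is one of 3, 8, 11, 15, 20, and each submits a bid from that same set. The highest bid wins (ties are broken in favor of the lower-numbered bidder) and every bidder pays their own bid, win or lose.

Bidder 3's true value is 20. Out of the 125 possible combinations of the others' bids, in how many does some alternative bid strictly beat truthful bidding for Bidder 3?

81

Others bid (3, 3, 3): truth gives 0; bid 8 gives 12 > 0. Violating.
Others bid (3, 3, 8): truth gives 0; bid 8 gives 12 > 0. Violating.
Others bid (3, 3, 11): truth gives 0; bid 11 gives 9 > 0. Violating.
Others bid (3, 3, 15): truth gives 0; bid 15 gives 5 > 0. Violating.
Others bid (3, 3, 20): truth gives 0; no alternative beats it.
Others bid (3, 8, 20): truth gives 0; no alternative beats it.
(Checking all 125 profiles: 81 have a profitable deviation, 44 do not.)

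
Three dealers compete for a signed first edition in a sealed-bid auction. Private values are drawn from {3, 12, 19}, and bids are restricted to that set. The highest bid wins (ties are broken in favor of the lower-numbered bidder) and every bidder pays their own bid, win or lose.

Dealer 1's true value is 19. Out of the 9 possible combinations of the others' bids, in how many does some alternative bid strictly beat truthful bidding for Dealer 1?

Others bid (3, 3): truth gives 0; bid 3 gives 16 > 0. Violating.
Others bid (3, 12): truth gives 0; bid 12 gives 7 > 0. Violating.
Others bid (12, 3): truth gives 0; bid 12 gives 7 > 0. Violating.
Others bid (12, 12): truth gives 0; bid 12 gives 7 > 0. Violating.
Others bid (3, 19): truth gives 0; no alternative beats it.
Others bid (12, 19): truth gives 0; no alternative beats it.
(Checking all 9 profiles: 4 have a profitable deviation, 5 do not.)

4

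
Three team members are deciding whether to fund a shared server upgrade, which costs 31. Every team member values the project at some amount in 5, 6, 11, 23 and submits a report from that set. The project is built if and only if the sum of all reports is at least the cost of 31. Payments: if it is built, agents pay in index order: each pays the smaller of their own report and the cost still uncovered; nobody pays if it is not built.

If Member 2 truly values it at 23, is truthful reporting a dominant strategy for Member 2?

No

Consider the case where Member 1 reports 5 and Member 3 reports 23.
Truthful report 23: project built, pays 23, utility 23 - 23 = 0.
Report 5 instead: project built, pays 5, utility 23 - 5 = 18.
Since 18 > 0, reporting 5 is strictly better here, so truthful reporting is not dominant.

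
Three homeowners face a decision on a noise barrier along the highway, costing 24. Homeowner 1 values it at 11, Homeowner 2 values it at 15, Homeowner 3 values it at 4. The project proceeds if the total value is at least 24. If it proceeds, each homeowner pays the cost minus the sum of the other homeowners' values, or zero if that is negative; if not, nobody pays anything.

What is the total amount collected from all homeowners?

Total value 30 ≥ cost 24, so it is built.
Homeowner 1: others sum to 19; max(0, 24 - 19) = 5.
Homeowner 2: others sum to 15; max(0, 24 - 15) = 9.
Homeowner 3: others sum to 26; max(0, 24 - 26) = 0.
Total collected = 5 + 9 + 0 = 14.

14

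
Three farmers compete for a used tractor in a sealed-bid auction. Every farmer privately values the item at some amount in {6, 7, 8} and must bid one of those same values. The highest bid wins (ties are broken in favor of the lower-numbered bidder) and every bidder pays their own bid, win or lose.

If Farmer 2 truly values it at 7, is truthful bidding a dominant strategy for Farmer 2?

No

Consider the case where Farmer 1 bids 6 and Farmer 3 bids 8.
Truthful bid 7: loses but pays 7, utility -7.
Bid 6 instead: loses but pays 6, utility -6.
Since -6 > -7, bidding 6 is strictly better here, so truthful bidding is not dominant.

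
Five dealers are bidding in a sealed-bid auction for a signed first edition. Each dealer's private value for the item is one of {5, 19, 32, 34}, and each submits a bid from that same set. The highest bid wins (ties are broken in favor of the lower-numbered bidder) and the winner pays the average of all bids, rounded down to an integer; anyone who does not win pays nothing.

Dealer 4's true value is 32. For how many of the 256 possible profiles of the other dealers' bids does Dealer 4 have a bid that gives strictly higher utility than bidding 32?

Others bid (5, 5, 5, 5): truth gives 22; bid 19 gives 25 > 22. Violating.
Others bid (5, 5, 5, 19): truth gives 19; bid 19 gives 22 > 19. Violating.
Others bid (5, 5, 5, 34): truth gives 0; bid 34 gives 16 > 0. Violating.
Others bid (5, 5, 19, 34): truth gives 0; bid 34 gives 13 > 0. Violating.
Others bid (5, 5, 5, 32): truth gives 17; no alternative beats it.
Others bid (5, 5, 19, 5): truth gives 19; no alternative beats it.
(Checking all 256 profiles: 84 have a profitable deviation, 172 do not.)

84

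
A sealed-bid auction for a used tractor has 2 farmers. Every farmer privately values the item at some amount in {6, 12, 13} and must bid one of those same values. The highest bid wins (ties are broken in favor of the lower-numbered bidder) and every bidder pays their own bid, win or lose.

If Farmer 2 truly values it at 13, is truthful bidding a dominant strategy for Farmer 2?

Consider the case where Farmer 1 bids 6.
Truthful bid 13: wins, pays 13, utility 13 - 13 = 0.
Bid 12 instead: wins, pays 12, utility 13 - 12 = 1.
Since 1 > 0, bidding 12 is strictly better here, so truthful bidding is not dominant.

No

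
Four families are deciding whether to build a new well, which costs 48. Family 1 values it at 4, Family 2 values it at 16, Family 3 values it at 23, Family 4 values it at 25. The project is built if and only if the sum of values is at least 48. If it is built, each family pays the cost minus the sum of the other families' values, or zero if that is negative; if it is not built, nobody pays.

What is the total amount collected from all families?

8

Total value 68 ≥ cost 48, so it is built.
Family 1: others sum to 64; max(0, 48 - 64) = 0.
Family 2: others sum to 52; max(0, 48 - 52) = 0.
Family 3: others sum to 45; max(0, 48 - 45) = 3.
Family 4: others sum to 43; max(0, 48 - 43) = 5.
Total collected = 0 + 0 + 3 + 5 = 8.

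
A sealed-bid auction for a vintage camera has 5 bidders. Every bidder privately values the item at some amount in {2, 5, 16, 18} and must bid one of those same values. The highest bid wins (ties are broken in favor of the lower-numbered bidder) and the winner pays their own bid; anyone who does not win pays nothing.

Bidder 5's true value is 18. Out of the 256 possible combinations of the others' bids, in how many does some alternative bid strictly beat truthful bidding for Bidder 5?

16

Others bid (2, 2, 2, 2): truth gives 0; bid 5 gives 13 > 0. Violating.
Others bid (2, 2, 2, 5): truth gives 0; bid 16 gives 2 > 0. Violating.
Others bid (2, 2, 5, 2): truth gives 0; bid 16 gives 2 > 0. Violating.
Others bid (2, 2, 5, 5): truth gives 0; bid 16 gives 2 > 0. Violating.
Others bid (2, 2, 2, 16): truth gives 0; no alternative beats it.
Others bid (2, 2, 2, 18): truth gives 0; no alternative beats it.
(Checking all 256 profiles: 16 have a profitable deviation, 240 do not.)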